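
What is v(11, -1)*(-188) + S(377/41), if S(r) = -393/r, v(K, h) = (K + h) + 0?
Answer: -724873/377 ≈ -1922.7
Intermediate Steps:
v(K, h) = K + h
v(11, -1)*(-188) + S(377/41) = (11 - 1)*(-188) - 393/(377/41) = 10*(-188) - 393/(377*(1/41)) = -1880 - 393/377/41 = -1880 - 393*41/377 = -1880 - 16113/377 = -724873/377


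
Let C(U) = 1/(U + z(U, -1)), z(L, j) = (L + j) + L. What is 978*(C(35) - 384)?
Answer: -19528215/52 ≈ -3.7554e+5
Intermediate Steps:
z(L, j) = j + 2*L
C(U) = 1/(-1 + 3*U) (C(U) = 1/(U + (-1 + 2*U)) = 1/(-1 + 3*U))
978*(C(35) - 384) = 978*(1/(-1 + 3*35) - 384) = 978*(1/(-1 + 105) - 384) = 978*(1/104 - 384) = 978*(-39935/104) = -19528215/52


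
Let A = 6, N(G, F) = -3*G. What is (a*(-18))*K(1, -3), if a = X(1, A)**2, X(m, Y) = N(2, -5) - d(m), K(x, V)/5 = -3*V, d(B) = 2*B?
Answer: -51840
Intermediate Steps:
K(x, V) = -15*V (K(x, V) = 5*(-3*V) = -15*V)
X(m, Y) = -6 - 2*m (X(m, Y) = -3*2 - 2*m = -6 - 2*m)
a = 64 (a = (-6 - 2*1)**2 = (-6 - 2)**2 = (-8)**2 = 64)
(a*(-18))*K(1, -3) = (64*(-18))*(-15*(-3)) = -1152*45 = -51840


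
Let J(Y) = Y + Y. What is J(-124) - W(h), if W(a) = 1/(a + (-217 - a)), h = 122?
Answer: -53815/217 ≈ -248.00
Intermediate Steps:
J(Y) = 2*Y
W(a) = -1/217 (W(a) = 1/(-217) = -1/217)
J(-124) - W(h) = 2*(-124) - 1*(-1/217) = -248 + 1/217 = -53815/217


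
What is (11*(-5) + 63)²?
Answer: 64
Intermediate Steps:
(11*(-5) + 63)² = (-55 + 63)² = 8² = 64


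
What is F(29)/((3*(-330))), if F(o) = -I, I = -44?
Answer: -2/45 ≈ -0.044444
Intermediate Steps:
F(o) = 44 (F(o) = -1*(-44) = 44)
F(29)/((3*(-330))) = 44/((3*(-330))) = 44/(-990) = 44*(-1/990) = -2/45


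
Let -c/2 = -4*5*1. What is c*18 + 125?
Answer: 845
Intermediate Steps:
c = 40 (c = -2*(-4*5) = -(-40) = -2*(-20) = 40)
c*18 + 125 = 40*18 + 125 = 720 + 125 = 845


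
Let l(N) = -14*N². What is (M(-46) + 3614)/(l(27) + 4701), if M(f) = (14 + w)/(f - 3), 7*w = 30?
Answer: -413158/629405 ≈ -0.65643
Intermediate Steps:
w = 30/7 (w = (⅐)*30 = 30/7 ≈ 4.2857)
M(f) = 128/(7*(-3 + f)) (M(f) = (14 + 30/7)/(f - 3) = 128/(7*(-3 + f)))
(M(-46) + 3614)/(l(27) + 4701) = (128/(7*(-3 - 46)) + 3614)/(-14*27² + 4701) = ((128/7)/(-49) + 3614)/(-14*729 + 4701) = ((128/7)*(-1/49) + 3614)/(-10206 + 4701) = (-128/343 + 3614)/(-5505) = (1239474/343)*(-1/5505) = -413158/629405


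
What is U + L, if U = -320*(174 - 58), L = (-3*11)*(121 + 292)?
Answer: -50749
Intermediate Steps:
L = -13629 (L = -33*413 = -13629)
U = -37120 (U = -320*116 = -37120)
U + L = -37120 - 13629 = -50749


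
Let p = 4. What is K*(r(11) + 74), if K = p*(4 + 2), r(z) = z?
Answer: 2040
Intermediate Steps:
K = 24 (K = 4*(4 + 2) = 4*6 = 24)
K*(r(11) + 74) = 24*(11 + 74) = 24*85 = 2040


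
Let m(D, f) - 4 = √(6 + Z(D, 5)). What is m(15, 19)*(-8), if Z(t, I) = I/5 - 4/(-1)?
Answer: -32 - 8*√11 ≈ -58.533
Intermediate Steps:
Z(t, I) = 4 + I/5 (Z(t, I) = I*(⅕) - 4*(-1) = I/5 + 4 = 4 + I/5)
m(D, f) = 4 + √11 (m(D, f) = 4 + √(6 + (4 + (⅕)*5)) = 4 + √(6 + (4 + 1)) = 4 + √(6 + 5) = 4 + √11)
m(15, 19)*(-8) = (4 + √11)*(-8) = -32 - 8*√11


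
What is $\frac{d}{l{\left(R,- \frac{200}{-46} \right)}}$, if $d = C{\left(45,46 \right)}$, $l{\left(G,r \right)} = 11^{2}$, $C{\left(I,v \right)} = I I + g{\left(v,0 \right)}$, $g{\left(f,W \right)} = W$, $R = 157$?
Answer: $\frac{2025}{121} \approx 16.736$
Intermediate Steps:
$C{\left(I,v \right)} = I^{2}$ ($C{\left(I,v \right)} = I I + 0 = I^{2} + 0 = I^{2}$)
$l{\left(G,r \right)} = 121$
$d = 2025$ ($d = 45^{2} = 2025$)
$\frac{d}{l{\left(R,- \frac{200}{-46} \right)}} = \frac{2025}{121}$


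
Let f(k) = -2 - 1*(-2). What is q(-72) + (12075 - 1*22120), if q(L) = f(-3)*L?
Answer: -10045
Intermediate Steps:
f(k) = 0 (f(k) = -2 + 2 = 0)
q(L) = 0 (q(L) = 0*L = 0)
q(-72) + (12075 - 1*22120) = 0 + (12075 - 1*22120) = 0 + (12075 - 22120) = 0 - 10045 = -10045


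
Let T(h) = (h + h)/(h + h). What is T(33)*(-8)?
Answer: -8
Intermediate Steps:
T(h) = 1 (T(h) = (2*h)/((2*h)) = (2*h)*(1/(2*h)) = 1)
T(33)*(-8) = 1*(-8) = -8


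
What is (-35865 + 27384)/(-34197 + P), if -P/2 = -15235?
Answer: 8481/3727 ≈ 2.2756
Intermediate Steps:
P = 30470 (P = -2*(-15235) = 30470)
(-35865 + 27384)/(-34197 + P) = (-35865 + 27384)/(-34197 + 30470) = -8481/(-3727) = -8481*(-1/3727) = 8481/3727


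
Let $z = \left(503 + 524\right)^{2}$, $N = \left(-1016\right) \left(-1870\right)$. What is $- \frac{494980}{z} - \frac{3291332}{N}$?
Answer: $- \frac{789528581}{358607860} \approx -2.2016$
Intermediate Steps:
$N = 1899920$
$z = 1054729$ ($z = 1027^{2} = 1054729$)
$- \frac{494980}{z} - \frac{3291332}{N} = - \frac{494980}{1054729} - \frac{3291332}{1899920} = \left(-494980\right) \frac{1}{1054729} - \frac{589}{340} = - \frac{494980}{1054729} - \frac{589}{340} = - \frac{789528581}{358607860}$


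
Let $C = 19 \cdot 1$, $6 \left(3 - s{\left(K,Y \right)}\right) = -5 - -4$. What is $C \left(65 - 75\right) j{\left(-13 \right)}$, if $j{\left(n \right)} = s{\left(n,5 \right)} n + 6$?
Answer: $\frac{20045}{3} \approx 6681.7$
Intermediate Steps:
$s{\left(K,Y \right)} = \frac{19}{6}$ ($s{\left(K,Y \right)} = 3 - \frac{-5 - -4}{6} = 3 - \frac{-5 + 4}{6} = 3 - - \frac{1}{6} = 3 + \frac{1}{6} = \frac{19}{6}$)
$j{\left(n \right)} = 6 + \frac{19 n}{6}$ ($j{\left(n \right)} = \frac{19 n}{6} + 6 = 6 + \frac{19 n}{6}$)
$C = 19$
$C \left(65 - 75\right) j{\left(-13 \right)} = 19 \left(65 - 75\right) \left(6 + \frac{19}{6} \left(-13\right)\right) = 19 \left(-10\right) \left(6 - \frac{247}{6}\right) = \left(-190\right) \left(- \frac{211}{6}\right) = \frac{20045}{3}$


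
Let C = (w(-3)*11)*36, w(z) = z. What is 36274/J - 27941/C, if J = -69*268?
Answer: 39465955/1830708 ≈ 21.558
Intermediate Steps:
J = -18492
C = -1188 (C = -3*11*36 = -33*36 = -1188)
36274/J - 27941/C = 36274/(-18492) - 27941/(-1188) = 36274*(-1/18492) - 27941*(-1/1188) = -18137/9246 + 27941/1188 = 39465955/1830708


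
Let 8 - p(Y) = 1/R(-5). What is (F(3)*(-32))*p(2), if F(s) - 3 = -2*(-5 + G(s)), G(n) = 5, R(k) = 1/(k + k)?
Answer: -1728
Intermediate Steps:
R(k) = 1/(2*k)
F(s) = 3 (F(s) = 3 - 2*(-5 + 5) = 3 - 2*0 = 3 + 0 = 3)
p(Y) = 18 (p(Y) = 8 - 1/((½)/(-5)) = 8 - 1/((½)*(-⅕)) = 8 - 1/(-⅒) = 8 - 1*(-10) = 8 + 10 = 18)
(F(3)*(-32))*p(2) = (3*(-32))*18 = -96*18 = -1728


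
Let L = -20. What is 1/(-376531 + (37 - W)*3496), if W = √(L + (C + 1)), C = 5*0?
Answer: I/(-247179*I + 3496*√19) ≈ -4.0303e-6 + 2.4847e-7*I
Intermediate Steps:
C = 0
W = I*√19 (W = √(-20 + (0 + 1)) = √(-20 + 1) = √(-19) = I*√19 ≈ 4.3589*I)
1/(-376531 + (37 - W)*3496) = 1/(-376531 + (37 - I*√19)*3496) = 1/(-376531 + (129352 - 3496*I*√19)) = 1/(-247179 - 3496*I*√19)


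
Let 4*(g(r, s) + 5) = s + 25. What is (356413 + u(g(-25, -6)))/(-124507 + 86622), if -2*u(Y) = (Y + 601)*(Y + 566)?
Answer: -5967227/1212320 ≈ -4.9222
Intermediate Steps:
g(r, s) = 5/4 + s/4 (g(r, s) = -5 + (s + 25)/4 = -5 + (25 + s)/4 = -5 + (25/4 + s/4) = 5/4 + s/4)
u(Y) = -(566 + Y)*(601 + Y)/2 (u(Y) = -(Y + 601)*(Y + 566)/2 = -(601 + Y)*(566 + Y)/2 = -(566 + Y)*(601 + Y)/2)
(356413 + u(g(-25, -6)))/(-124507 + 86622) = (356413 + (-170083 - 1167*(5/4 + (¼)*(-6))/2 - (5/4 + (¼)*(-6))²/2))/(-124507 + 86622) = (356413 + (-170083 - 1167*(5/4 - 3/2)/2 - (5/4 - 3/2)²/2))/(-37885) = (356413 + (-170083 - 1167/2*(-¼) - (-¼)²/2))*(-1/37885) = (356413 + (-170083 + 1167/8 - ½*1/16))*(-1/37885) = (356413 + (-170083 + 1167/8 - 1/32))*(-1/37885) = (356413 - 5437989/32)*(-1/37885) = (5967227/32)*(-1/37885) = -5967227/1212320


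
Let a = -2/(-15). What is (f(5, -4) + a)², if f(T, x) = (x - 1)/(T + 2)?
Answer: 3721/11025 ≈ 0.33751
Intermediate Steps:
f(T, x) = (-1 + x)/(2 + T)
a = 2/15 (a = -2*(-1/15) = 2/15 ≈ 0.13333)
(f(5, -4) + a)² = ((-1 - 4)/(2 + 5) + 2/15)² = (-5/7 + 2/15)² = (-61/105)² = 3721/11025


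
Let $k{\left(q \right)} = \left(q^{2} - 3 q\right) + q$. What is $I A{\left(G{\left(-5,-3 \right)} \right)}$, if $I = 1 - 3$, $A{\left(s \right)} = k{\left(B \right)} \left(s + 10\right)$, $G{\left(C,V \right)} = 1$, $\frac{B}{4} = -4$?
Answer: $-6336$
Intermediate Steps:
$B = -16$ ($B = 4 \left(-4\right) = -16$)
$k{\left(q \right)} = q^{2} - 2 q$
$A{\left(s \right)} = 2880 + 288 s$ ($A{\left(s \right)} = - 16 \left(-2 - 16\right) \left(s + 10\right) = \left(-16\right) \left(-18\right) \left(10 + s\right) = 288 \left(10 + s\right) = 2880 + 288 s$)
$I = -2$
$I A{\left(G{\left(-5,-3 \right)} \right)} = - 2 \left(2880 + 288 \cdot 1\right) = - 2 \left(2880 + 288\right) = \left(-2\right) 3168 = -6336$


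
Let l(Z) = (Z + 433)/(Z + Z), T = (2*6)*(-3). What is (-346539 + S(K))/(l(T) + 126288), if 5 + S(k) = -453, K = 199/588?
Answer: -24983784/9092339 ≈ -2.7478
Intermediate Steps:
K = 199/588 (K = 199*(1/588) = 199/588 ≈ 0.33844)
T = -36 (T = 12*(-3) = -36)
l(Z) = (433 + Z)/(2*Z) (l(Z) = (433 + Z)/((2*Z)) = (433 + Z)*(1/(2*Z)) = (433 + Z)/(2*Z))
S(k) = -458 (S(k) = -5 - 453 = -458)
(-346539 + S(K))/(l(T) + 126288) = (-346539 - 458)/((½)*(433 - 36)/(-36) + 126288) = -346997/((½)*(-1/36)*397 + 126288) = -346997/(-397/72 + 126288) = -346997/9092339/72 = -346997*72/9092339 = -24983784/9092339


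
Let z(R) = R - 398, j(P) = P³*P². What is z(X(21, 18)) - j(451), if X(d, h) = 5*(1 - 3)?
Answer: -18658757027659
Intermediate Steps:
j(P) = P⁵
X(d, h) = -10 (X(d, h) = 5*(-2) = -10)
z(R) = -398 + R
z(X(21, 18)) - j(451) = (-398 - 10) - 1*451⁵ = -408 - 1*18658757027251 = -408 - 18658757027251 = -18658757027659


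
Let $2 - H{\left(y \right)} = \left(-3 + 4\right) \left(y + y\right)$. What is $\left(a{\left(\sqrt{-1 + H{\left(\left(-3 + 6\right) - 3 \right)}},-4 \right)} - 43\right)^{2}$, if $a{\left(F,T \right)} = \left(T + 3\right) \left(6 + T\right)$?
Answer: $2025$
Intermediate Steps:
$H{\left(y \right)} = 2 - 2 y$ ($H{\left(y \right)} = 2 - \left(-3 + 4\right) \left(y + y\right) = 2 - 1 \cdot 2 y = 2 - 2 y$)
$a{\left(F,T \right)} = \left(3 + T\right) \left(6 + T\right)$
$\left(a{\left(\sqrt{-1 + H{\left(\left(-3 + 6\right) - 3 \right)}},-4 \right)} - 43\right)^{2} = \left(\left(18 + \left(-4\right)^{2} + 9 \left(-4\right)\right) - 43\right)^{2} = \left(\left(18 + 16 - 36\right) - 43\right)^{2} = \left(-2 - 43\right)^{2} = \left(-45\right)^{2} = 2025$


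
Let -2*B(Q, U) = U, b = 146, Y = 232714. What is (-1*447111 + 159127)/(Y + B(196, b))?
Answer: -287984/232641 ≈ -1.2379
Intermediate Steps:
B(Q, U) = -U/2
(-1*447111 + 159127)/(Y + B(196, b)) = (-1*447111 + 159127)/(232714 - 1/2*146) = (-447111 + 159127)/(232714 - 73) = -287984/232641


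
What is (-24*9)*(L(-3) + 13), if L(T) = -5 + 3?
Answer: -2376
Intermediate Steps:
L(T) = -2
(-24*9)*(L(-3) + 13) = (-24*9)*(-2 + 13) = -216*11 = -2376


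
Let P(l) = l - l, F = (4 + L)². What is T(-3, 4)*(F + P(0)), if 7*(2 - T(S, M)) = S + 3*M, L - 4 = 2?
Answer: 500/7 ≈ 71.429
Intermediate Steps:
L = 6 (L = 4 + 2 = 6)
F = 100 (F = (4 + 6)² = 10² = 100)
P(l) = 0
T(S, M) = 2 - 3*M/7 - S/7 (T(S, M) = 2 - (S + 3*M)/7 = 2 + (-3*M/7 - S/7) = 2 - 3*M/7 - S/7)
T(-3, 4)*(F + P(0)) = (2 - 3/7*4 - ⅐*(-3))*(100 + 0) = (2 - 12/7 + 3/7)*100 = (5/7)*100 = 500/7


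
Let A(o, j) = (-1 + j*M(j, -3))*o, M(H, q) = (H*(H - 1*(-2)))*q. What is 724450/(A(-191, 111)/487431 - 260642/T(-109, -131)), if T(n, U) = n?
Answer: 19245006643275/107001103141 ≈ 179.86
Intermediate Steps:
M(H, q) = H*q*(2 + H) (M(H, q) = (H*(H + 2))*q = (H*(2 + H))*q = H*q*(2 + H))
A(o, j) = o*(-1 - 3*j**2*(2 + j)) (A(o, j) = (-1 + j*(j*(-3)*(2 + j)))*o = (-1 + j*(-3*j*(2 + j)))*o = (-1 - 3*j**2*(2 + j))*o = o*(-1 - 3*j**2*(2 + j)))
724450/(A(-191, 111)/487431 - 260642/T(-109, -131)) = 724450/(-191*(-1 + 3*111**2*(-2 - 1*111))/487431 - 260642/(-109)) = 724450/(-191*(-1 + 3*12321*(-2 - 111))*(1/487431) - 260642*(-1/109)) = 724450/(-191*(-1 + 3*12321*(-113))*(1/487431) + 260642/109) = 724450/(-191*(-1 - 4176819)*(1/487431) + 260642/109) = 724450/(-191*(-4176820)*(1/487431) + 260642/109) = 724450/(797772620*(1/487431) + 260642/109) = 724450/(797772620/487431 + 260642/109) = 724450/(214002206282/53129979) = 724450*(53129979/214002206282) = 19245006643275/107001103141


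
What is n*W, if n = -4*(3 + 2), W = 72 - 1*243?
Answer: 3420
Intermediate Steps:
W = -171 (W = 72 - 243 = -171)
n = -20 (n = -4*5 = -20)
n*W = -20*(-171) = 3420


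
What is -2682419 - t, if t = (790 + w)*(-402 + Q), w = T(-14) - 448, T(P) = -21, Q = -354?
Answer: -2439743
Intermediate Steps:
w = -469 (w = -21 - 448 = -469)
t = -242676 (t = (790 - 469)*(-402 - 354) = 321*(-756) = -242676)
-2682419 - t = -2682419 - 1*(-242676) = -2682419 + 242676 = -2439743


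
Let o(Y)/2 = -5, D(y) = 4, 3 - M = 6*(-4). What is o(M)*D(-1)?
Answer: -40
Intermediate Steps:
M = 27 (M = 3 - 6*(-4) = 3 - 1*(-24) = 3 + 24 = 27)
o(Y) = -10 (o(Y) = 2*(-5) = -10)
o(M)*D(-1) = -10*4 = -40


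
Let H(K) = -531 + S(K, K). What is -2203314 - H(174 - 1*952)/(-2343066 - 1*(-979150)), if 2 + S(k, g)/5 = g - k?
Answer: -3005135218165/1363916 ≈ -2.2033e+6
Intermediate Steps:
S(k, g) = -10 - 5*k + 5*g (S(k, g) = -10 + 5*(g - k) = -10 + (-5*k + 5*g) = -10 - 5*k + 5*g)
H(K) = -541 (H(K) = -531 + (-10 - 5*K + 5*K) = -531 - 10 = -541)
-2203314 - H(174 - 1*952)/(-2343066 - 1*(-979150)) = -2203314 - (-541)/(-2343066 - 1*(-979150)) = -2203314 - (-541)/(-2343066 + 979150) = -2203314 - (-541)/(-1363916) = -2203314 - (-541)*(-1)/1363916 = -2203314 - 1*541/1363916 = -2203314 - 541/1363916 = -3005135218165/1363916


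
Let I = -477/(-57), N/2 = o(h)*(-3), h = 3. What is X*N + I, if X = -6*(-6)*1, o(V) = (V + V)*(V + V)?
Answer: -147585/19 ≈ -7767.6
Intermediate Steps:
o(V) = 4*V² (o(V) = (2*V)*(2*V) = 4*V²)
N = -216 (N = 2*((4*3²)*(-3)) = 2*((4*9)*(-3)) = 2*(36*(-3)) = 2*(-108) = -216)
I = 159/19 (I = -477*(-1/57) = 159/19 ≈ 8.3684)
X = 36 (X = 36*1 = 36)
X*N + I = 36*(-216) + 159/19 = -7776 + 159/19 = -147585/19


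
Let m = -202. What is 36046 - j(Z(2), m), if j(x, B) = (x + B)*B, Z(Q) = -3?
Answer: -5364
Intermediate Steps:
j(x, B) = B*(B + x) (j(x, B) = (B + x)*B = B*(B + x))
36046 - j(Z(2), m) = 36046 - (-202)*(-202 - 3) = 36046 - (-202)*(-205) = 36046 - 1*41410 = 36046 - 41410 = -5364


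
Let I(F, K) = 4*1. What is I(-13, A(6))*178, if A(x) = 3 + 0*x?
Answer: 712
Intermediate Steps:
A(x) = 3 (A(x) = 3 + 0 = 3)
I(F, K) = 4
I(-13, A(6))*178 = 4*178 = 712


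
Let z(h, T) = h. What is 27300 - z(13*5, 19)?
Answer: 27235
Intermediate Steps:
27300 - z(13*5, 19) = 27300 - 13*5 = 27300 - 1*65 = 27300 - 65 = 27235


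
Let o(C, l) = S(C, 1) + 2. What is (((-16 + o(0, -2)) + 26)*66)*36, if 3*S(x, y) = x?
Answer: 28512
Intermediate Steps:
S(x, y) = x/3
o(C, l) = 2 + C/3 (o(C, l) = C/3 + 2 = 2 + C/3)
(((-16 + o(0, -2)) + 26)*66)*36 = (((-16 + (2 + (⅓)*0)) + 26)*66)*36 = (((-16 + (2 + 0)) + 26)*66)*36 = (((-16 + 2) + 26)*66)*36 = ((-14 + 26)*66)*36 = (12*66)*36 = 792*36 = 28512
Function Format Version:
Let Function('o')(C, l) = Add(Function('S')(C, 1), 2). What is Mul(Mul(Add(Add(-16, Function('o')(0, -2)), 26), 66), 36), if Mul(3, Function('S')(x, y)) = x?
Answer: 28512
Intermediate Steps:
Function('S')(x, y) = Mul(Rational(1, 3), x)
Function('o')(C, l) = Add(2, Mul(Rational(1, 3), C)) (Function('o')(C, l) = Add(Mul(Rational(1, 3), C), 2) = Add(2, Mul(Rational(1, 3), C)))
Mul(Mul(Add(Add(-16, Function('o')(0, -2)), 26), 66), 36) = Mul(Mul(Add(Add(-16, Add(2, Mul(Rational(1, 3), 0))), 26), 66), 36) = Mul(Mul(Add(Add(-16, Add(2, 0)), 26), 66), 36) = Mul(Mul(Add(Add(-16, 2), 26), 66), 36) = Mul(Mul(Add(-14, 26), 66), 36) = Mul(Mul(12, 66), 36) = Mul(792, 36) = 28512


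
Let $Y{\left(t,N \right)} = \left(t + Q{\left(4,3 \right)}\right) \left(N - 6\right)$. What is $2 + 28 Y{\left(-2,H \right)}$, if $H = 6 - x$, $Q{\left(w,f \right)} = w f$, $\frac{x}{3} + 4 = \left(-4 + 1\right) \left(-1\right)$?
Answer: $842$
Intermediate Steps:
$x = -3$ ($x = -12 + 3 \left(-4 + 1\right) \left(-1\right) = -12 + 3 \left(\left(-3\right) \left(-1\right)\right) = -12 + 3 \cdot 3 = -12 + 9 = -3$)
$Q{\left(w,f \right)} = f w$
$H = 9$ ($H = 6 - -3 = 6 + 3 = 9$)
$Y{\left(t,N \right)} = \left(-6 + N\right) \left(12 + t\right)$ ($Y{\left(t,N \right)} = \left(t + 3 \cdot 4\right) \left(N - 6\right) = \left(t + 12\right) \left(-6 + N\right) = \left(12 + t\right) \left(-6 + N\right) = \left(-6 + N\right) \left(12 + t\right)$)
$2 + 28 Y{\left(-2,H \right)} = 2 + 28 \left(-72 - -12 + 12 \cdot 9 + 9 \left(-2\right)\right) = 2 + 28 \left(-72 + 12 + 108 - 18\right) = 2 + 28 \cdot 30 = 2 + 840 = 842$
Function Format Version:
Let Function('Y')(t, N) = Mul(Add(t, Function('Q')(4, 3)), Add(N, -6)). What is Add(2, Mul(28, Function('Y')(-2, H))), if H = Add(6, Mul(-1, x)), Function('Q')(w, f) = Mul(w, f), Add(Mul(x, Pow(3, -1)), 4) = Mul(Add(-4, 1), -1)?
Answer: 842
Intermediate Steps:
x = -3 (x = Add(-12, Mul(3, Mul(Add(-4, 1), -1))) = Add(-12, Mul(3, Mul(-3, -1))) = Add(-12, Mul(3, 3)) = Add(-12, 9) = -3)
Function('Q')(w, f) = Mul(f, w)
H = 9 (H = Add(6, Mul(-1, -3)) = Add(6, 3) = 9)
Function('Y')(t, N) = Mul(Add(-6, N), Add(12, t)) (Function('Y')(t, N) = Mul(Add(t, Mul(3, 4)), Add(N, -6)) = Mul(Add(t, 12), Add(-6, N)) = Mul(Add(12, t), Add(-6, N)) = Mul(Add(-6, N), Add(12, t)))
Add(2, Mul(28, Function('Y')(-2, H))) = Add(2, Mul(28, Add(-72, Mul(-6, -2), Mul(12, 9), Mul(9, -2)))) = Add(2, Mul(28, Add(-72, 12, 108, -18))) = Add(2, Mul(28, 30)) = Add(2, 840) = 842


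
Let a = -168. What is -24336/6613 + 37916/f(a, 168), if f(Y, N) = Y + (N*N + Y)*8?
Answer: -1301834893/370790910 ≈ -3.5110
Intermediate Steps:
f(Y, N) = 8*N**2 + 9*Y (f(Y, N) = Y + (N**2 + Y)*8 = Y + (Y + N**2)*8 = Y + (8*Y + 8*N**2) = 8*N**2 + 9*Y)
-24336/6613 + 37916/f(a, 168) = -24336/6613 + 37916/(8*168**2 + 9*(-168)) = -24336*1/6613 + 37916/(8*28224 - 1512) = -24336/6613 + 37916/(225792 - 1512) = -24336/6613 + 37916/224280 = -24336/6613 + 37916*(1/224280) = -24336/6613 + 9479/56070 = -1301834893/370790910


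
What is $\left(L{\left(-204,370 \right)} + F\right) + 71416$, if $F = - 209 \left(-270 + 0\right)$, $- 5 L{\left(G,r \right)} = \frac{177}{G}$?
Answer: $\frac{43467699}{340} \approx 1.2785 \cdot 10^{5}$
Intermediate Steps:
$L{\left(G,r \right)} = - \frac{177}{5 G}$ ($L{\left(G,r \right)} = - \frac{177 \frac{1}{G}}{5} = - \frac{177}{5 G}$)
$F = 56430$ ($F = \left(-209\right) \left(-270\right) = 56430$)
$\left(L{\left(-204,370 \right)} + F\right) + 71416 = \left(- \frac{177}{5 \left(-204\right)} + 56430\right) + 71416 = \left(\left(- \frac{177}{5}\right) \left(- \frac{1}{204}\right) + 56430\right) + 71416 = \left(\frac{59}{340} + 56430\right) + 71416 = \frac{19186259}{340} + 71416 = \frac{43467699}{340}$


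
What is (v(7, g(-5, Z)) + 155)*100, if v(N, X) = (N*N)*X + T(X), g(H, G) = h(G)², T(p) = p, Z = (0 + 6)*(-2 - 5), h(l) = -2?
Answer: 35500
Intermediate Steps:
Z = -42 (Z = 6*(-7) = -42)
g(H, G) = 4 (g(H, G) = (-2)² = 4)
v(N, X) = X + X*N² (v(N, X) = (N*N)*X + X = N²*X + X = X*N² + X = X + X*N²)
(v(7, g(-5, Z)) + 155)*100 = (4*(1 + 7²) + 155)*100 = (4*(1 + 49) + 155)*100 = (4*50 + 155)*100 = (200 + 155)*100 = 355*100 = 35500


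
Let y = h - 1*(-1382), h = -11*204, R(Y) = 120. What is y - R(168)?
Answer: -982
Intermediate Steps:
h = -2244
y = -862 (y = -2244 - 1*(-1382) = -2244 + 1382 = -862)
y - R(168) = -862 - 1*120 = -862 - 120 = -982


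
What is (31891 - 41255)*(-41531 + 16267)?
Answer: 236572096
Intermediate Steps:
(31891 - 41255)*(-41531 + 16267) = -9364*(-25264) = 236572096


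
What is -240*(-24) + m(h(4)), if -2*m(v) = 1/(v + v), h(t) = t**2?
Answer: 368639/64 ≈ 5760.0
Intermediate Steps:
m(v) = -1/(4*v) (m(v) = -1/(2*(v + v)) = -1/(2*v)/2 = -1/(4*v))
-240*(-24) + m(h(4)) = -240*(-24) - 1/(4*(4**2)) = -80*(-72) - 1/4/16 = 5760 - 1/4*1/16 = 5760 - 1/64 = 368639/64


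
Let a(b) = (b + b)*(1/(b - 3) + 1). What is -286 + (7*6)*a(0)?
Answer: -286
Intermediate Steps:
a(b) = 2*b*(1 + 1/(-3 + b)) (a(b) = (2*b)*(1/(-3 + b) + 1) = (2*b)*(1 + 1/(-3 + b)) = 2*b*(1 + 1/(-3 + b)))
-286 + (7*6)*a(0) = -286 + (7*6)*(2*0*(-2 + 0)/(-3 + 0)) = -286 + 42*(2*0*(-2)/(-3)) = -286 + 42*(2*0*(-⅓)*(-2)) = -286 + 42*0 = -286 + 0 = -286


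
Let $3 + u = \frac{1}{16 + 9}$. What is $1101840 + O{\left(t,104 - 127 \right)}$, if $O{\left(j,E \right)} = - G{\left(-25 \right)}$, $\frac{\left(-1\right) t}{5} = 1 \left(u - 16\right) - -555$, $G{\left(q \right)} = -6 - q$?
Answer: $1101821$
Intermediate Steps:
$u = - \frac{74}{25}$ ($u = -3 + \frac{1}{16 + 9} = -3 + \frac{1}{25} = - \frac{74}{25} \approx -2.96$)
$t = - \frac{13401}{5}$ ($t = - 5 \left(1 \left(- \frac{74}{25} - 16\right) - -555\right) = - 5 \left(1 \left(- \frac{474}{25}\right) + 555\right) = - 5 \left(- \frac{474}{25} + 555\right) = \left(-5\right) \frac{13401}{25} = - \frac{13401}{5} \approx -2680.2$)
$O{\left(j,E \right)} = -19$ ($O{\left(j,E \right)} = - (-6 - -25) = - (-6 + 25) = \left(-1\right) 19 = -19$)
$1101840 + O{\left(t,104 - 127 \right)} = 1101840 - 19 = 1101821$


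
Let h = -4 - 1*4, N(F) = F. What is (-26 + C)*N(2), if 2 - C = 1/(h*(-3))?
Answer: -577/12 ≈ -48.083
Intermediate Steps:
h = -8 (h = -4 - 4 = -8)
C = 47/24 (C = 2 - 1/((-8*(-3))) = 2 - 1/24 = 47/24 ≈ 1.9583)
(-26 + C)*N(2) = (-26 + 47/24)*2 = -577/24*2 = -577/12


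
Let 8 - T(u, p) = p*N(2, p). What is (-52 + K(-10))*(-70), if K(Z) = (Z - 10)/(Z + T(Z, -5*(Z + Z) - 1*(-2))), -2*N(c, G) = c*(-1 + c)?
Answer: 3654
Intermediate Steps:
N(c, G) = -c*(-1 + c)/2
T(u, p) = 8 + p (T(u, p) = 8 - p*(1/2)*2*(1 - 1*2) = 8 - p*(1/2)*2*(1 - 2) = 8 - p*(1/2)*2*(-1) = 8 - p*(-1) = 8 - (-1)*p = 8 + p)
K(Z) = (-10 + Z)/(10 - 9*Z) (K(Z) = (Z - 10)/(Z + (8 + (-5*(Z + Z) - 1*(-2)))) = (-10 + Z)/(Z + (8 + (-10*Z + 2))) = (-10 + Z)/(Z + (8 + (2 - 10*Z))) = (-10 + Z)/(Z + (10 - 10*Z)) = (-10 + Z)/(10 - 9*Z))
(-52 + K(-10))*(-70) = (-52 + (10 - 1*(-10))/(-10 + 9*(-10)))*(-70) = (-52 + (10 + 10)/(-10 - 90))*(-70) = (-52 + 20/(-100))*(-70) = (-52 - 1/100*20)*(-70) = (-52 - 1/5)*(-70) = -261/5*(-70) = 3654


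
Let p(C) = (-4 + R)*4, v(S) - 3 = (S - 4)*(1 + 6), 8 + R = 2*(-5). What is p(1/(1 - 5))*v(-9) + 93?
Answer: 7837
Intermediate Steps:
R = -18 (R = -8 + 2*(-5) = -8 - 10 = -18)
v(S) = -25 + 7*S (v(S) = 3 + (S - 4)*(1 + 6) = 3 + (-4 + S)*7 = 3 + (-28 + 7*S) = -25 + 7*S)
p(C) = -88 (p(C) = (-4 - 18)*4 = -22*4 = -88)
p(1/(1 - 5))*v(-9) + 93 = -88*(-25 + 7*(-9)) + 93 = -88*(-25 - 63) + 93 = -88*(-88) + 93 = 7744 + 93 = 7837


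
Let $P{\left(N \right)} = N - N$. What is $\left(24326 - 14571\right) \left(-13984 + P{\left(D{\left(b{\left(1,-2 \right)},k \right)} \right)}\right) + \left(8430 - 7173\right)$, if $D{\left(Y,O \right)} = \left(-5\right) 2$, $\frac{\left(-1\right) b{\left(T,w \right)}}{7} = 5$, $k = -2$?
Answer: $-136412663$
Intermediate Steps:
$b{\left(T,w \right)} = -35$ ($b{\left(T,w \right)} = \left(-7\right) 5 = -35$)
$D{\left(Y,O \right)} = -10$
$P{\left(N \right)} = 0$
$\left(24326 - 14571\right) \left(-13984 + P{\left(D{\left(b{\left(1,-2 \right)},k \right)} \right)}\right) + \left(8430 - 7173\right) = \left(24326 - 14571\right) \left(-13984 + 0\right) + \left(8430 - 7173\right) = 9755 \left(-13984\right) + 1257 = -136413920 + 1257 = -136412663$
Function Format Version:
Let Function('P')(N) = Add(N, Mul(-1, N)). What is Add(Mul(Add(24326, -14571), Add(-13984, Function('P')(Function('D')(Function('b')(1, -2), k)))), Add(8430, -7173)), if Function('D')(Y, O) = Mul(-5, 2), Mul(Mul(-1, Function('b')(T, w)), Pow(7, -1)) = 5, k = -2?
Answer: -136412663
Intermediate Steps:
Function('b')(T, w) = -35 (Function('b')(T, w) = Mul(-7, 5) = -35)
Function('D')(Y, O) = -10
Function('P')(N) = 0
Add(Mul(Add(24326, -14571), Add(-13984, Function('P')(Function('D')(Function('b')(1, -2), k)))), Add(8430, -7173)) = Add(Mul(Add(24326, -14571), Add(-13984, 0)), Add(8430, -7173)) = Add(Mul(9755, -13984), 1257) = Add(-136413920, 1257) = -136412663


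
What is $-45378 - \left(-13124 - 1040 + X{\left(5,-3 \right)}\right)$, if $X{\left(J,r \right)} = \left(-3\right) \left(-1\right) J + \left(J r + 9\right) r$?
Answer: $-31247$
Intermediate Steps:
$X{\left(J,r \right)} = 3 J + r \left(9 + J r\right)$ ($X{\left(J,r \right)} = 3 J + \left(9 + J r\right) r = 3 J + r \left(9 + J r\right)$)
$-45378 - \left(-13124 - 1040 + X{\left(5,-3 \right)}\right) = -45378 - \left(-13124 - 1040 - 27 + 15 + 45\right) = -45378 + \left(13124 - \left(-1040 + \left(15 - 27 + 5 \cdot 9\right)\right)\right) = -45378 + \left(13124 - \left(-1040 + \left(15 - 27 + 45\right)\right)\right) = -45378 + \left(13124 - \left(-1040 + 33\right)\right) = -45378 + \left(13124 - -1007\right) = -45378 + \left(13124 + 1007\right) = -45378 + 14131 = -31247$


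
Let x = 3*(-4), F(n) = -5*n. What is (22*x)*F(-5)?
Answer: -6600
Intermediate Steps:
x = -12
(22*x)*F(-5) = (22*(-12))*(-5*(-5)) = -264*25 = -6600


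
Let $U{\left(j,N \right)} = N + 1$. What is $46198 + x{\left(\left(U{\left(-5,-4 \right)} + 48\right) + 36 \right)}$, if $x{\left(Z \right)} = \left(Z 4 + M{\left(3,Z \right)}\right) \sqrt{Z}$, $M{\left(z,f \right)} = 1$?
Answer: $49123$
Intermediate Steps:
$U{\left(j,N \right)} = 1 + N$
$x{\left(Z \right)} = \sqrt{Z} \left(1 + 4 Z\right)$ ($x{\left(Z \right)} = \left(Z 4 + 1\right) \sqrt{Z} = \left(4 Z + 1\right) \sqrt{Z} = \left(1 + 4 Z\right) \sqrt{Z} = \sqrt{Z} \left(1 + 4 Z\right)$)
$46198 + x{\left(\left(U{\left(-5,-4 \right)} + 48\right) + 36 \right)} = 46198 + \sqrt{\left(\left(1 - 4\right) + 48\right) + 36} \left(1 + 4 \left(\left(\left(1 - 4\right) + 48\right) + 36\right)\right) = 46198 + \sqrt{\left(-3 + 48\right) + 36} \left(1 + 4 \left(\left(-3 + 48\right) + 36\right)\right) = 46198 + \sqrt{45 + 36} \left(1 + 4 \left(45 + 36\right)\right) = 46198 + \sqrt{81} \left(1 + 4 \cdot 81\right) = 46198 + 9 \left(1 + 324\right) = 46198 + 9 \cdot 325 = 46198 + 2925 = 49123$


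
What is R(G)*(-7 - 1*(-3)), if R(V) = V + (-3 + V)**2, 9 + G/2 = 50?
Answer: -25292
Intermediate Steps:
G = 82 (G = -18 + 2*50 = -18 + 100 = 82)
R(G)*(-7 - 1*(-3)) = (82 + (-3 + 82)**2)*(-7 - 1*(-3)) = (82 + 79**2)*(-7 + 3) = (82 + 6241)*(-4) = 6323*(-4) = -25292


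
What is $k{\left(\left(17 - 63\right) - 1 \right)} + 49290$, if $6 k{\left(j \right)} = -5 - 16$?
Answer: $\frac{98573}{2} \approx 49287.0$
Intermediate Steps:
$k{\left(j \right)} = - \frac{7}{2}$ ($k{\left(j \right)} = \frac{-5 - 16}{6} = \frac{1}{6} \left(-21\right) = - \frac{7}{2}$)
$k{\left(\left(17 - 63\right) - 1 \right)} + 49290 = - \frac{7}{2} + 49290 = \frac{98573}{2}$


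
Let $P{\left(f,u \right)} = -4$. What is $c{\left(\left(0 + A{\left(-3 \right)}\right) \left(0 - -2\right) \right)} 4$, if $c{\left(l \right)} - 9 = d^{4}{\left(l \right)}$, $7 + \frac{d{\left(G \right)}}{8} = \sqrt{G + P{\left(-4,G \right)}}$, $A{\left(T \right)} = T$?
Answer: $-7192540 - 17891328 i \sqrt{10} \approx -7.1925 \cdot 10^{6} - 5.6577 \cdot 10^{7} i$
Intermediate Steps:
$d{\left(G \right)} = -56 + 8 \sqrt{-4 + G}$ ($d{\left(G \right)} = -56 + 8 \sqrt{G - 4} = -56 + 8 \sqrt{-4 + G}$)
$c{\left(l \right)} = 9 + \left(-56 + 8 \sqrt{-4 + l}\right)^{4}$
$c{\left(\left(0 + A{\left(-3 \right)}\right) \left(0 - -2\right) \right)} 4 = \left(9 + 4096 \left(-7 + \sqrt{-4 + \left(0 - 3\right) \left(0 - -2\right)}\right)^{4}\right) 4 = \left(9 + 4096 \left(-7 + \sqrt{-4 - 3 \left(0 + 2\right)}\right)^{4}\right) 4 = \left(9 + 4096 \left(-7 + \sqrt{-4 - 6}\right)^{4}\right) 4 = \left(9 + 4096 \left(-7 + \sqrt{-10}\right)^{4}\right) 4 = \left(9 + 4096 \left(-7 + i \sqrt{10}\right)^{4}\right) 4 = 36 + 16384 \left(-7 + i \sqrt{10}\right)^{4}$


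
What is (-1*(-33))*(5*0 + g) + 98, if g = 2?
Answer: 164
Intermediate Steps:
(-1*(-33))*(5*0 + g) + 98 = (-1*(-33))*(5*0 + 2) + 98 = 33*(0 + 2) + 98 = 33*2 + 98 = 66 + 98 = 164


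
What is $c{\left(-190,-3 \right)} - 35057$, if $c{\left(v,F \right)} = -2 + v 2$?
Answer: $-35439$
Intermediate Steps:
$c{\left(v,F \right)} = -2 + 2 v$
$c{\left(-190,-3 \right)} - 35057 = \left(-2 + 2 \left(-190\right)\right) - 35057 = \left(-2 - 380\right) - 35057 = -382 - 35057 = -35439$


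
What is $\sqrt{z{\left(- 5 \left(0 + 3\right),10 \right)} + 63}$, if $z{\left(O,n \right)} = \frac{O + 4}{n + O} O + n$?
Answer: $2 \sqrt{10} \approx 6.3246$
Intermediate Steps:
$z{\left(O,n \right)} = n + \frac{O \left(4 + O\right)}{O + n}$ ($z{\left(O,n \right)} = \frac{4 + O}{O + n} O + n = \frac{O \left(4 + O\right)}{O + n} + n = n + \frac{O \left(4 + O\right)}{O + n}$)
$\sqrt{z{\left(- 5 \left(0 + 3\right),10 \right)} + 63} = \sqrt{\frac{\left(- 5 \left(0 + 3\right)\right)^{2} + 10^{2} + 4 \left(- 5 \left(0 + 3\right)\right) + - 5 \left(0 + 3\right) 10}{- 5 \left(0 + 3\right) + 10} + 63} = \sqrt{\frac{\left(\left(-5\right) 3\right)^{2} + 100 + 4 \left(\left(-5\right) 3\right) + \left(-5\right) 3 \cdot 10}{\left(-5\right) 3 + 10} + 63} = \sqrt{\frac{\left(-15\right)^{2} + 100 + 4 \left(-15\right) - 150}{-15 + 10} + 63} = \sqrt{\frac{225 + 100 - 60 - 150}{-5} + 63} = \sqrt{\left(- \frac{1}{5}\right) 115 + 63} = \sqrt{-23 + 63} = \sqrt{40} = 2 \sqrt{10}$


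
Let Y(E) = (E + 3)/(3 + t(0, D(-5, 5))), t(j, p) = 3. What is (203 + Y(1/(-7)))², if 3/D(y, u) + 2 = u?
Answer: 18258529/441 ≈ 41403.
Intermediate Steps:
D(y, u) = 3/(-2 + u)
Y(E) = ½ + E/6 (Y(E) = (E + 3)/(3 + 3) = (3 + E)/6 = (3 + E)*(⅙) = ½ + E/6)
(203 + Y(1/(-7)))² = (203 + (½ + (⅙)/(-7)))² = (203 + (½ + (⅙)*(-⅐)))² = (203 + (½ - 1/42))² = (203 + 10/21)² = (4273/21)² = 18258529/441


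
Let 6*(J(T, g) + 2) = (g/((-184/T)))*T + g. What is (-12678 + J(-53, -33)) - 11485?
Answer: -8863845/368 ≈ -24087.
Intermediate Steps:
J(T, g) = -2 + g/6 - g*T²/1104 (J(T, g) = -2 + ((g/((-184/T)))*T + g)/6 = -2 + ((g*(-T/184))*T + g)/6 = -2 + ((-T*g/184)*T + g)/6 = -2 + (-g*T²/184 + g)/6 = -2 + (g - g*T²/184)/6 = -2 + (g/6 - g*T²/1104) = -2 + g/6 - g*T²/1104)
(-12678 + J(-53, -33)) - 11485 = (-12678 + (-2 + (⅙)*(-33) - 1/1104*(-33)*(-53)²)) - 11485 = (-12678 + (-2 - 11/2 - 1/1104*(-33)*2809)) - 11485 = (-12678 + (-2 - 11/2 + 30899/368)) - 11485 = (-12678 + 28139/368) - 11485 = -4637365/368 - 11485 = -8863845/368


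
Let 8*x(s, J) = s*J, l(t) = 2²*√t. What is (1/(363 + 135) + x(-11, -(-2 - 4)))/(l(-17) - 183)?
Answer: 9455/211484 + 155*I*√17/158613 ≈ 0.044708 + 0.0040292*I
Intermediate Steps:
l(t) = 4*√t
x(s, J) = J*s/8 (x(s, J) = (s*J)/8 = (J*s)/8 = J*s/8)
(1/(363 + 135) + x(-11, -(-2 - 4)))/(l(-17) - 183) = (1/(363 + 135) + (⅛)*(-(-2 - 4))*(-11))/(4*√(-17) - 183) = (1/498 + (⅛)*(-1*(-6))*(-11))/(4*(I*√17) - 183) = (1/498 + (⅛)*6*(-11))/(4*I*√17 - 183) = (1/498 - 33/4)/(-183 + 4*I*√17) = -8215/(996*(-183 + 4*I*√17))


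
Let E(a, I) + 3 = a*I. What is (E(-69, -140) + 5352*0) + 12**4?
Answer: 30393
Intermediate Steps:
E(a, I) = -3 + I*a (E(a, I) = -3 + a*I = -3 + I*a)
(E(-69, -140) + 5352*0) + 12**4 = ((-3 - 140*(-69)) + 5352*0) + 12**4 = ((-3 + 9660) + 0) + 20736 = (9657 + 0) + 20736 = 9657 + 20736 = 30393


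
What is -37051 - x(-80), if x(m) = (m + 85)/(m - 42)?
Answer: -4520217/122 ≈ -37051.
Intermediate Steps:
x(m) = (85 + m)/(-42 + m)
-37051 - x(-80) = -37051 - (85 - 80)/(-42 - 80) = -37051 - 5/(-122) = -37051 - (-1)*5/122 = -37051 - 1*(-5/122) = -37051 + 5/122 = -4520217/122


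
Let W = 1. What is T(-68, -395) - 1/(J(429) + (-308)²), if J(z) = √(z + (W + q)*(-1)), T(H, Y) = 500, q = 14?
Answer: 2249794473068/4499589041 + 3*√46/8999178082 ≈ 500.00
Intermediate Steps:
J(z) = √(-15 + z) (J(z) = √(z + (1 + 14)*(-1)) = √(z + 15*(-1)) = √(z - 15) = √(-15 + z))
T(-68, -395) - 1/(J(429) + (-308)²) = 500 - 1/(√(-15 + 429) + (-308)²) = 500 - 1/(√414 + 94864) = 500 - 1/(3*√46 + 94864) = 500 - 1/(94864 + 3*√46)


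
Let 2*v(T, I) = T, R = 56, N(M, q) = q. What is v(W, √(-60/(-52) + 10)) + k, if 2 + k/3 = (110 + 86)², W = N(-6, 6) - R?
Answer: 115217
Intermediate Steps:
W = -50 (W = 6 - 1*56 = 6 - 56 = -50)
v(T, I) = T/2
k = 115242 (k = -6 + 3*(110 + 86)² = -6 + 3*196² = -6 + 3*38416 = -6 + 115248 = 115242)
v(W, √(-60/(-52) + 10)) + k = (½)*(-50) + 115242 = -25 + 115242 = 115217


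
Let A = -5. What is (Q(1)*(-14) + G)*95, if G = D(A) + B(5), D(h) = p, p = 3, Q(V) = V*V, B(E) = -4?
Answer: -1425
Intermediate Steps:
Q(V) = V²
D(h) = 3
G = -1 (G = 3 - 4 = -1)
(Q(1)*(-14) + G)*95 = (1²*(-14) - 1)*95 = (1*(-14) - 1)*95 = (-14 - 1)*95 = -15*95 = -1425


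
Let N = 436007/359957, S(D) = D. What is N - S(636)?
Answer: -17576665/27689 ≈ -634.79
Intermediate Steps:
N = 33539/27689 (N = 436007*(1/359957) = 33539/27689 ≈ 1.2113)
N - S(636) = 33539/27689 - 1*636 = 33539/27689 - 636 = -17576665/27689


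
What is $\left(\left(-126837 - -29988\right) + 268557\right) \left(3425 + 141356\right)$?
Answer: $24860055948$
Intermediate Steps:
$\left(\left(-126837 - -29988\right) + 268557\right) \left(3425 + 141356\right) = \left(\left(-126837 + 29988\right) + 268557\right) 144781 = \left(-96849 + 268557\right) 144781 = 171708 \cdot 144781 = 24860055948$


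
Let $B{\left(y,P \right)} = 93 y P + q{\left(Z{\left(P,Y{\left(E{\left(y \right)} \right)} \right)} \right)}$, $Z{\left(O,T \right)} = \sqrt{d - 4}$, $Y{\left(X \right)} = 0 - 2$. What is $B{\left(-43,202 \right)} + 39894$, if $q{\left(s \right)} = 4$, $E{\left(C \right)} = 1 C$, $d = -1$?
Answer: $-767900$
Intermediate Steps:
$E{\left(C \right)} = C$
$Y{\left(X \right)} = -2$
$Z{\left(O,T \right)} = i \sqrt{5}$ ($Z{\left(O,T \right)} = \sqrt{-1 - 4} = \sqrt{-5} = i \sqrt{5}$)
$B{\left(y,P \right)} = 4 + 93 P y$ ($B{\left(y,P \right)} = 93 y P + 4 = 93 P y + 4 = 4 + 93 P y$)
$B{\left(-43,202 \right)} + 39894 = \left(4 + 93 \cdot 202 \left(-43\right)\right) + 39894 = \left(4 - 807798\right) + 39894 = -807794 + 39894 = -767900$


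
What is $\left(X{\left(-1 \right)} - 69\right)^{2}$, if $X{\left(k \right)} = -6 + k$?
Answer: $5776$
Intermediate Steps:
$\left(X{\left(-1 \right)} - 69\right)^{2} = \left(\left(-6 - 1\right) - 69\right)^{2} = \left(-7 - 69\right)^{2} = \left(-76\right)^{2} = 5776$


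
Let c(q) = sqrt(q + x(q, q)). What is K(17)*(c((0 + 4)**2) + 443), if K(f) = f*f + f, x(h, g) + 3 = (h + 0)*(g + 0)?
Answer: 135558 + 306*sqrt(269) ≈ 1.4058e+5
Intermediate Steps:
x(h, g) = -3 + g*h (x(h, g) = -3 + (h + 0)*(g + 0) = -3 + h*g = -3 + g*h)
K(f) = f + f**2 (K(f) = f**2 + f = f + f**2)
c(q) = sqrt(-3 + q + q**2) (c(q) = sqrt(q + (-3 + q*q)) = sqrt(q + (-3 + q**2)) = sqrt(-3 + q + q**2))
K(17)*(c((0 + 4)**2) + 443) = (17*(1 + 17))*(sqrt(-3 + (0 + 4)**2 + ((0 + 4)**2)**2) + 443) = (17*18)*(sqrt(-3 + 4**2 + (4**2)**2) + 443) = 306*(sqrt(-3 + 16 + 16**2) + 443) = 306*(sqrt(-3 + 16 + 256) + 443) = 306*(sqrt(269) + 443) = 306*(443 + sqrt(269)) = 135558 + 306*sqrt(269)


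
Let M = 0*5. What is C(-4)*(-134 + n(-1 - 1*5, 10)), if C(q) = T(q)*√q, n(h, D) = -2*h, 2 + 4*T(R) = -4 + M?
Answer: 366*I ≈ 366.0*I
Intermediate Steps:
M = 0
T(R) = -3/2 (T(R) = -½ + (-4 + 0)/4 = -½ + (¼)*(-4) = -½ - 1 = -3/2)
C(q) = -3*√q/2
C(-4)*(-134 + n(-1 - 1*5, 10)) = (-3*I)*(-134 - 2*(-1 - 1*5)) = (-3*I)*(-134 - 2*(-1 - 5)) = (-3*I)*(-134 - 2*(-6)) = (-3*I)*(-134 + 12) = -3*I*(-122) = 366*I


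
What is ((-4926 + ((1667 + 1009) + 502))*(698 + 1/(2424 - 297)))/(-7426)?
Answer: 16425082/99969 ≈ 164.30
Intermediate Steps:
((-4926 + ((1667 + 1009) + 502))*(698 + 1/(2424 - 297)))/(-7426) = ((-4926 + (2676 + 502))*(698 + 1/2127))*(-1/7426) = ((-4926 + 3178)*(698 + 1/2127))*(-1/7426) = -1748*1484647/2127*(-1/7426) = -2595162956/2127*(-1/7426) = 16425082/99969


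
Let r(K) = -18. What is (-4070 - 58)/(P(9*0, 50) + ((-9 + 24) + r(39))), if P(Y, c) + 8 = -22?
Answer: 1376/11 ≈ 125.09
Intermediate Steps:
P(Y, c) = -30 (P(Y, c) = -8 - 22 = -30)
(-4070 - 58)/(P(9*0, 50) + ((-9 + 24) + r(39))) = (-4070 - 58)/(-30 + ((-9 + 24) - 18)) = -4128/(-30 + (15 - 18)) = -4128/(-30 - 3) = -4128/(-33) = -4128*(-1/33) = 1376/11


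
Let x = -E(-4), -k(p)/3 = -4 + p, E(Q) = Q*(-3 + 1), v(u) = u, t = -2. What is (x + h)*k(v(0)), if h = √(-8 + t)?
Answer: -96 + 12*I*√10 ≈ -96.0 + 37.947*I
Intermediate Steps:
E(Q) = -2*Q (E(Q) = Q*(-2) = -2*Q)
k(p) = 12 - 3*p (k(p) = -3*(-4 + p) = 12 - 3*p)
x = -8 (x = -(-2)*(-4) = -1*8 = -8)
h = I*√10 (h = √(-8 - 2) = √(-10) = I*√10 ≈ 3.1623*I)
(x + h)*k(v(0)) = (-8 + I*√10)*(12 - 3*0) = (-8 + I*√10)*(12 + 0) = (-8 + I*√10)*12 = -96 + 12*I*√10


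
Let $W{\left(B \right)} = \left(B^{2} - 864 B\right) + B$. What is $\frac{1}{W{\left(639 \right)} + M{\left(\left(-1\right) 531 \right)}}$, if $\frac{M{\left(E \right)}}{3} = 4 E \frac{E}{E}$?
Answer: $- \frac{1}{149508} \approx -6.6886 \cdot 10^{-6}$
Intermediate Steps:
$W{\left(B \right)} = B^{2} - 863 B$
$M{\left(E \right)} = 12 E$ ($M{\left(E \right)} = 3 \cdot 4 E \frac{E}{E} = 3 \cdot 4 E 1 = 3 \cdot 4 E = 12 E$)
$\frac{1}{W{\left(639 \right)} + M{\left(\left(-1\right) 531 \right)}} = \frac{1}{639 \left(-863 + 639\right) + 12 \left(\left(-1\right) 531\right)} = \frac{1}{639 \left(-224\right) + 12 \left(-531\right)} = \frac{1}{-143136 - 6372} = \frac{1}{-149508} = - \frac{1}{149508}$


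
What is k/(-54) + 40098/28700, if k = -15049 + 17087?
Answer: -343447/9450 ≈ -36.344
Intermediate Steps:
k = 2038
k/(-54) + 40098/28700 = 2038/(-54) + 40098/28700 = 2038*(-1/54) + 40098*(1/28700) = -1019/27 + 489/350 = -343447/9450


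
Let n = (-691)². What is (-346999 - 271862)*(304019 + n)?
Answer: -483639871500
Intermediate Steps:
n = 477481
(-346999 - 271862)*(304019 + n) = (-346999 - 271862)*(304019 + 477481) = -618861*781500 = -483639871500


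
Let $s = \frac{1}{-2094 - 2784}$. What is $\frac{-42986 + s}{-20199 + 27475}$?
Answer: $- \frac{209685709}{35492328} \approx -5.9079$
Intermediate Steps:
$s = - \frac{1}{4878}$ ($s = \frac{1}{-2094 - 2784} = \frac{1}{-4878} = - \frac{1}{4878} \approx -0.000205$)
$\frac{-42986 + s}{-20199 + 27475} = \frac{-42986 - \frac{1}{4878}}{-20199 + 27475} = - \frac{209685709}{4878 \cdot 7276} = \left(- \frac{209685709}{4878}\right) \frac{1}{7276} = - \frac{209685709}{35492328}$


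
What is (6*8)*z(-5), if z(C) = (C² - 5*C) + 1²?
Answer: 2448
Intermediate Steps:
z(C) = 1 + C² - 5*C (z(C) = (C² - 5*C) + 1 = 1 + C² - 5*C)
(6*8)*z(-5) = (6*8)*(1 + (-5)² - 5*(-5)) = 48*(1 + 25 + 25) = 48*51 = 2448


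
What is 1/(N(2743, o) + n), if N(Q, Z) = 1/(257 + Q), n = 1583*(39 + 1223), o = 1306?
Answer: 3000/5993238001 ≈ 5.0056e-7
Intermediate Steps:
n = 1997746 (n = 1583*1262 = 1997746)
1/(N(2743, o) + n) = 1/(1/(257 + 2743) + 1997746) = 1/(1/3000 + 1997746) = 1/(5993238001/3000) = 3000/5993238001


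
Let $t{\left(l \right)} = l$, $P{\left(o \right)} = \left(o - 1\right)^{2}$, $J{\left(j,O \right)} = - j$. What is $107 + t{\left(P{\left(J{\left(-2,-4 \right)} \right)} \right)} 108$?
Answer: $215$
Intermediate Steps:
$P{\left(o \right)} = \left(-1 + o\right)^{2}$
$107 + t{\left(P{\left(J{\left(-2,-4 \right)} \right)} \right)} 108 = 107 + \left(-1 - -2\right)^{2} \cdot 108 = 107 + \left(-1 + 2\right)^{2} \cdot 108 = 107 + 1^{2} \cdot 108 = 107 + 1 \cdot 108 = 107 + 108 = 215$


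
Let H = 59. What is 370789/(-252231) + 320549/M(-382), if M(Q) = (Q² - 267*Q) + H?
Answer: -3698249678/20849162229 ≈ -0.17738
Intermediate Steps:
M(Q) = 59 + Q² - 267*Q (M(Q) = (Q² - 267*Q) + 59 = 59 + Q² - 267*Q)
370789/(-252231) + 320549/M(-382) = 370789/(-252231) + 320549/(59 + (-382)² - 267*(-382)) = 370789*(-1/252231) + 320549/(59 + 145924 + 101994) = -370789/252231 + 320549/247977 = -3698249678/20849162229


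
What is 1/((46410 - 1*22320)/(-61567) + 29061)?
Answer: 5597/162652227 ≈ 3.4411e-5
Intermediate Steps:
1/((46410 - 1*22320)/(-61567) + 29061) = 1/((46410 - 22320)*(-1/61567) + 29061) = 1/(24090*(-1/61567) + 29061) = 1/(-2190/5597 + 29061) = 1/(162652227/5597) = 5597/162652227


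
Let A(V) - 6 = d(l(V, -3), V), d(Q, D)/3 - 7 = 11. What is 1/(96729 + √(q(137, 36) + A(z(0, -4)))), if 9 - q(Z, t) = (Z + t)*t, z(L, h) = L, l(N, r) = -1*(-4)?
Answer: 32243/3118835200 - I*√6159/9356505600 ≈ 1.0338e-5 - 8.3877e-9*I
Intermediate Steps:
l(N, r) = 4
d(Q, D) = 54 (d(Q, D) = 21 + 3*11 = 21 + 33 = 54)
A(V) = 60 (A(V) = 6 + 54 = 60)
q(Z, t) = 9 - t*(Z + t) (q(Z, t) = 9 - (Z + t)*t = 9 - t*(Z + t))
1/(96729 + √(q(137, 36) + A(z(0, -4)))) = 1/(96729 + √((9 - 1*36² - 1*137*36) + 60)) = 1/(96729 + √((9 - 1*1296 - 4932) + 60)) = 1/(96729 + √((9 - 1296 - 4932) + 60)) = 1/(96729 + √(-6219 + 60)) = 1/(96729 + √(-6159)) = 1/(96729 + I*√6159)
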